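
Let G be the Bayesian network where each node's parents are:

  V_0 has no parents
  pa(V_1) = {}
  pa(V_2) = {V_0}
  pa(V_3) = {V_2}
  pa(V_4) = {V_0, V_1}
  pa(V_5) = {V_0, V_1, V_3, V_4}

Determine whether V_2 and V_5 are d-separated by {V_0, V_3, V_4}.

Yes — V_2 and V_5 are d-separated given {V_0, V_3, V_4}.

We examine all 4 paths between V_2 and V_5:
Path 1: V_2 → V_3 → V_5
  V_3 is a chain here and V_3 is conditioned on, so the path is blocked at V_3.
Path 2: V_2 ← V_0 → V_4 → V_5
  V_0 is a fork here and V_0 is conditioned on, so the path is blocked at V_0.
Path 3: V_2 ← V_0 → V_4 ← V_1 → V_5
  V_0 is a fork here and V_0 is conditioned on, so the path is blocked at V_0.
Path 4: V_2 ← V_0 → V_5
  V_0 is a fork here and V_0 is conditioned on, so the path is blocked at V_0.
Every path is blocked, so V_2 and V_5 are d-separated given {V_0, V_3, V_4}.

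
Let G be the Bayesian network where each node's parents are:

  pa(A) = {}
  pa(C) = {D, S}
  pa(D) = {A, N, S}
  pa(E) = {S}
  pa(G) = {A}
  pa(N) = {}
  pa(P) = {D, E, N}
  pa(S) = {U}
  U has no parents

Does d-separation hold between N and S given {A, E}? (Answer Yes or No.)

Yes

We examine all 6 paths between N and S:
  1. N → P ← D → C ← S — P:collider[blocks]; D:fork[open]; C:collider[blocks] ⇒ blocked
  2. N → P ← D ← S — P:collider[blocks]; D:chain[open] ⇒ blocked
  3. N → P ← E ← S — P:collider[blocks]; E:chain[blocks] ⇒ blocked
  4. N → D → P ← E ← S — D:chain[open]; P:collider[blocks]; E:chain[blocks] ⇒ blocked
  5. N → D → C ← S — D:chain[open]; C:collider[blocks] ⇒ blocked
  6. N → D ← S — D:collider[blocks] ⇒ blocked
Since every path is blocked, d-separation holds.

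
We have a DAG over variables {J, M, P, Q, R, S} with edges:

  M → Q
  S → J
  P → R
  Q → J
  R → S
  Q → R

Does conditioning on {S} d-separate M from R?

There are 2 undirected paths between M and R; checking each against the conditioning set {S}:
Path 1: M → Q → R
  Q is a chain and Q is not conditioned on — no node blocks this path, so it is active.
Path 2: M → Q → J ← S ← R
  J is a collider here and neither J nor any of its descendants is conditioned on, so the collider stays closed — the path is blocked at J.
Because an active path exists, M and R are not d-separated.

No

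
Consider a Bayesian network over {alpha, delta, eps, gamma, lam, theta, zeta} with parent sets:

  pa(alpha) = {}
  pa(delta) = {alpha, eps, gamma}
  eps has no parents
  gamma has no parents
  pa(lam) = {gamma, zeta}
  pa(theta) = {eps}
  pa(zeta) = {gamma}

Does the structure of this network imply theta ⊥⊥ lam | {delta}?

There are 2 undirected paths between theta and lam; checking each against the conditioning set {delta}:
Path 1: theta ← eps → delta ← gamma → zeta → lam
  eps is a fork and eps is not conditioned on; delta is a collider and delta is conditioned on, which opens it; gamma is a fork and gamma is not conditioned on; zeta is a chain and zeta is not conditioned on — no node blocks this path, so it is active.
Path 2: theta ← eps → delta ← gamma → lam
  eps is a fork and eps is not conditioned on; delta is a collider and delta is conditioned on, which opens it; gamma is a fork and gamma is not conditioned on — no node blocks this path, so it is active.
At least one path is unblocked, so d-separation fails.

No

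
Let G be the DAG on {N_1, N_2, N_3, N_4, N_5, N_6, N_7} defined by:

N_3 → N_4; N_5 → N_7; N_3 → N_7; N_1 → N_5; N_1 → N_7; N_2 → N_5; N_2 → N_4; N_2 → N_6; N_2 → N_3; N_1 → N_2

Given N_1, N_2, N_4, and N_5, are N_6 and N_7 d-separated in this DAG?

Enumerating the 6 paths from N_6 to N_7 and testing each for blocking by {N_1, N_2, N_4, N_5}:
Path 1: N_6 ← N_2 → N_4 ← N_3 → N_7
  N_2 is a fork here and N_2 is conditioned on, so the path is blocked at N_2.
Path 2: N_6 ← N_2 → N_3 → N_7
  N_2 is a fork here and N_2 is conditioned on, so the path is blocked at N_2.
Path 3: N_6 ← N_2 → N_5 → N_7
  N_2 is a fork here and N_2 is conditioned on, so the path is blocked at N_2.
Path 4: N_6 ← N_2 → N_5 ← N_1 → N_7
  N_2 is a fork here and N_2 is conditioned on, so the path is blocked at N_2.
Path 5: N_6 ← N_2 ← N_1 → N_5 → N_7
  N_2 is a chain here and N_2 is conditioned on, so the path is blocked at N_2.
Path 6: N_6 ← N_2 ← N_1 → N_7
  N_2 is a chain here and N_2 is conditioned on, so the path is blocked at N_2.
All paths are blocked; N_6 ⊥ N_7 | {N_1, N_2, N_4, N_5} holds.

Yes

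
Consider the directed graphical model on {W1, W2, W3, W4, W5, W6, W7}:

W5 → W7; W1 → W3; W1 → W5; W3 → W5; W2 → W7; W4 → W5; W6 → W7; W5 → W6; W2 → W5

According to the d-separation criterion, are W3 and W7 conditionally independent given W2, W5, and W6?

Yes — W3 and W7 are d-separated given {W2, W5, W6}.

We examine all 6 paths between W3 and W7:
Path 1: W3 ← W1 → W5 → W6 → W7
  W5 is a chain here and W5 is conditioned on, so the path is blocked at W5.
Path 2: W3 ← W1 → W5 ← W2 → W7
  W2 is a fork here and W2 is conditioned on, so the path is blocked at W2.
Path 3: W3 ← W1 → W5 → W7
  W5 is a chain here and W5 is conditioned on, so the path is blocked at W5.
Path 4: W3 → W5 → W6 → W7
  W5 is a chain here and W5 is conditioned on, so the path is blocked at W5.
Path 5: W3 → W5 ← W2 → W7
  W2 is a fork here and W2 is conditioned on, so the path is blocked at W2.
Path 6: W3 → W5 → W7
  W5 is a chain here and W5 is conditioned on, so the path is blocked at W5.
Since every path is blocked, d-separation holds.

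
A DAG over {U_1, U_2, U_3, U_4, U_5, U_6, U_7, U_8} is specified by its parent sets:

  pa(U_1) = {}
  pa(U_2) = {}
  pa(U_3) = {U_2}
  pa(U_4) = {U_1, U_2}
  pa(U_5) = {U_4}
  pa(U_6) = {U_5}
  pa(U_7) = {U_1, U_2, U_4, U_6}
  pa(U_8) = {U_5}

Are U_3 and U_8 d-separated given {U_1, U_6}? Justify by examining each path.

No

6 paths connect U_3 and U_8; each must be blocked for d-separation to hold:
Path 1: U_3 ← U_2 → U_4 ← U_1 → U_7 ← U_6 ← U_5 → U_8
  U_1 is a fork here and U_1 is conditioned on, so the path is blocked at U_1.
Path 2: U_3 ← U_2 → U_4 → U_5 → U_8
  U_2 is a fork and U_2 is not conditioned on; U_4 is a chain and U_4 is not conditioned on; U_5 is a chain and U_5 is not conditioned on — no node blocks this path, so it is active.
Path 3: U_3 ← U_2 → U_4 → U_7 ← U_6 ← U_5 → U_8
  U_7 is a collider here and neither U_7 nor any of its descendants is conditioned on, so the collider stays closed — the path is blocked at U_7.
Path 4: U_3 ← U_2 → U_7 ← U_1 → U_4 → U_5 → U_8
  U_7 is a collider here and neither U_7 nor any of its descendants is conditioned on, so the collider stays closed — the path is blocked at U_7.
Path 5: U_3 ← U_2 → U_7 ← U_6 ← U_5 → U_8
  U_7 is a collider here and neither U_7 nor any of its descendants is conditioned on, so the collider stays closed — the path is blocked at U_7.
Path 6: U_3 ← U_2 → U_7 ← U_4 → U_5 → U_8
  U_7 is a collider here and neither U_7 nor any of its descendants is conditioned on, so the collider stays closed — the path is blocked at U_7.
At least one path is unblocked, so d-separation fails.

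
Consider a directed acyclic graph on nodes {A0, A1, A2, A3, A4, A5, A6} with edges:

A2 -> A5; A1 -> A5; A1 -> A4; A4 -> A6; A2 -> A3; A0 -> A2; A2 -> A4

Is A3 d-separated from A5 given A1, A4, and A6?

No

Enumerating the 2 paths from A3 to A5 and testing each for blocking by {A1, A4, A6}:
  1. A3 ← A2 → A5 — A2:fork[open] ⇒ active
  2. A3 ← A2 → A4 ← A1 → A5 — A2:fork[open]; A4:collider[open]; A1:fork[blocks] ⇒ blocked
At least one path is unblocked, so d-separation fails.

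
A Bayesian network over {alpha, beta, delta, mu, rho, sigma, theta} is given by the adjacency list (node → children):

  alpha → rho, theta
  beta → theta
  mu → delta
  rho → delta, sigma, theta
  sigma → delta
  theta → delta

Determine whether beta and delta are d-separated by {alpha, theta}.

Enumerating the 5 paths from beta to delta and testing each for blocking by {alpha, theta}:
  1. beta → theta ← alpha → rho → delta — theta:collider[open]; alpha:fork[blocks]; rho:chain[open] ⇒ blocked
  2. beta → theta ← alpha → rho → sigma → delta — theta:collider[open]; alpha:fork[blocks]; rho:chain[open]; sigma:chain[open] ⇒ blocked
  3. beta → theta → delta — theta:chain[blocks] ⇒ blocked
  4. beta → theta ← rho → delta — theta:collider[open]; rho:fork[open] ⇒ active
  5. beta → theta ← rho → sigma → delta — theta:collider[open]; rho:fork[open]; sigma:chain[open] ⇒ active
At least one path is unblocked, so d-separation fails.

No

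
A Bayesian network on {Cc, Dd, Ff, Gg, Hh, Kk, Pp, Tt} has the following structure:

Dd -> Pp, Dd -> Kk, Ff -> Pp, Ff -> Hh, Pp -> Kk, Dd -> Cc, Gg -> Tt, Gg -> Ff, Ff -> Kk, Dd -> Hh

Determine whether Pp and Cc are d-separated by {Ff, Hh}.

Enumerating the 5 paths from Pp to Cc and testing each for blocking by {Ff, Hh}:
Path 1: Pp ← Dd → Cc
  Dd is a fork and Dd is not conditioned on — no node blocks this path, so it is active.
Path 2: Pp → Kk ← Dd → Cc
  Kk is a collider here and neither Kk nor any of its descendants is conditioned on, so the collider stays closed — the path is blocked at Kk.
Path 3: Pp → Kk ← Ff → Hh ← Dd → Cc
  Kk is a collider here and neither Kk nor any of its descendants is conditioned on, so the collider stays closed — the path is blocked at Kk.
Path 4: Pp ← Ff → Kk ← Dd → Cc
  Ff is a fork here and Ff is conditioned on, so the path is blocked at Ff.
Path 5: Pp ← Ff → Hh ← Dd → Cc
  Ff is a fork here and Ff is conditioned on, so the path is blocked at Ff.
Since the path Pp ← Dd → Cc is active, Pp and Cc are not d-separated given {Ff, Hh}.

No — Pp and Cc are not d-separated given {Ff, Hh}.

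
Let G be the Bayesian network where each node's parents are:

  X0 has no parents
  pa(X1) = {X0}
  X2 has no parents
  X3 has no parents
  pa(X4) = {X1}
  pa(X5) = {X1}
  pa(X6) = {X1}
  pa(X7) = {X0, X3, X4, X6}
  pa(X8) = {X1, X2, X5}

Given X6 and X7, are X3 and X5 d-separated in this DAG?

No

There are 6 undirected paths between X3 and X5; checking each against the conditioning set {X6, X7}:
Path 1: X3 → X7 ← X0 → X1 → X5
  X7 is a collider and X7 is conditioned on, which opens it; X0 is a fork and X0 is not conditioned on; X1 is a chain and X1 is not conditioned on — no node blocks this path, so it is active.
Path 2: X3 → X7 ← X0 → X1 → X8 ← X5
  X8 is a collider here and neither X8 nor any of its descendants is conditioned on, so the collider stays closed — the path is blocked at X8.
Path 3: X3 → X7 ← X4 ← X1 → X5
  X7 is a collider and X7 is conditioned on, which opens it; X4 is a chain and X4 is not conditioned on; X1 is a fork and X1 is not conditioned on — no node blocks this path, so it is active.
Path 4: X3 → X7 ← X4 ← X1 → X8 ← X5
  X8 is a collider here and neither X8 nor any of its descendants is conditioned on, so the collider stays closed — the path is blocked at X8.
Path 5: X3 → X7 ← X6 ← X1 → X5
  X6 is a chain here and X6 is conditioned on, so the path is blocked at X6.
Path 6: X3 → X7 ← X6 ← X1 → X8 ← X5
  X6 is a chain here and X6 is conditioned on, so the path is blocked at X6.
Since the path X3 → X7 ← X0 → X1 → X5 is active, X3 and X5 are not d-separated given {X6, X7}.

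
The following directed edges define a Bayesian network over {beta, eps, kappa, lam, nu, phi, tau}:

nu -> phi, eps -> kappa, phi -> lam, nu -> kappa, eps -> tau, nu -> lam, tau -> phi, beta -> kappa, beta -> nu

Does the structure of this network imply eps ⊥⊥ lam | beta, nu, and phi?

Yes

Enumerating the 6 paths from eps to lam and testing each for blocking by {beta, nu, phi}:
Path 1: eps → tau → phi ← nu → lam
  nu is a fork here and nu is conditioned on, so the path is blocked at nu.
Path 2: eps → tau → phi → lam
  phi is a chain here and phi is conditioned on, so the path is blocked at phi.
Path 3: eps → kappa ← nu → phi → lam
  kappa is a collider here and neither kappa nor any of its descendants is conditioned on, so the collider stays closed — the path is blocked at kappa.
Path 4: eps → kappa ← nu → lam
  kappa is a collider here and neither kappa nor any of its descendants is conditioned on, so the collider stays closed — the path is blocked at kappa.
Path 5: eps → kappa ← beta → nu → phi → lam
  kappa is a collider here and neither kappa nor any of its descendants is conditioned on, so the collider stays closed — the path is blocked at kappa.
Path 6: eps → kappa ← beta → nu → lam
  kappa is a collider here and neither kappa nor any of its descendants is conditioned on, so the collider stays closed — the path is blocked at kappa.
Every path is blocked, so eps and lam are d-separated given {beta, nu, phi}.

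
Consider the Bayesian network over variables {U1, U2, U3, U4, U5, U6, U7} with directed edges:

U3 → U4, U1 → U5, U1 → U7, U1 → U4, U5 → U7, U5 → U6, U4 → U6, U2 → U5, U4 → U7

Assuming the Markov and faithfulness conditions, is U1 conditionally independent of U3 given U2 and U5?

5 paths connect U1 and U3; each must be blocked for d-separation to hold:
  1. U1 → U5 → U6 ← U4 ← U3 — U5:chain[blocks]; U6:collider[blocks]; U4:chain[open] ⇒ blocked
  2. U1 → U5 → U7 ← U4 ← U3 — U5:chain[blocks]; U7:collider[blocks]; U4:chain[open] ⇒ blocked
  3. U1 → U4 ← U3 — U4:collider[blocks] ⇒ blocked
  4. U1 → U7 ← U5 → U6 ← U4 ← U3 — U7:collider[blocks]; U5:fork[blocks]; U6:collider[blocks]; U4:chain[open] ⇒ blocked
  5. U1 → U7 ← U4 ← U3 — U7:collider[blocks]; U4:chain[open] ⇒ blocked
Every path is blocked, so U1 and U3 are d-separated given {U2, U5}.

Yes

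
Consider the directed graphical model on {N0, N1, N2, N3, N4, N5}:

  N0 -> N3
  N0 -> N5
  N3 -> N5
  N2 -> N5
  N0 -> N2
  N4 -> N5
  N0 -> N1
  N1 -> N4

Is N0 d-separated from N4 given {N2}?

We examine all 4 paths between N0 and N4:
  1. N0 → N3 → N5 ← N4 — N3:chain[open]; N5:collider[blocks] ⇒ blocked
  2. N0 → N1 → N4 — N1:chain[open] ⇒ active
  3. N0 → N5 ← N4 — N5:collider[blocks] ⇒ blocked
  4. N0 → N2 → N5 ← N4 — N2:chain[blocks]; N5:collider[blocks] ⇒ blocked
Because an active path exists, N0 and N4 are not d-separated.

No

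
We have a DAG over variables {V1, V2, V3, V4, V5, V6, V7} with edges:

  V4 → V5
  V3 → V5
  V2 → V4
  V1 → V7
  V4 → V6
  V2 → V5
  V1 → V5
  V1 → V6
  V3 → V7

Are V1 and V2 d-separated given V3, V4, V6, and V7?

Enumerating the 6 paths from V1 to V2 and testing each for blocking by {V3, V4, V6, V7}:
  1. V1 → V7 ← V3 → V5 ← V2 — V7:collider[open]; V3:fork[blocks]; V5:collider[blocks] ⇒ blocked
  2. V1 → V7 ← V3 → V5 ← V4 ← V2 — V7:collider[open]; V3:fork[blocks]; V5:collider[blocks]; V4:chain[blocks] ⇒ blocked
  3. V1 → V5 ← V2 — V5:collider[blocks] ⇒ blocked
  4. V1 → V5 ← V4 ← V2 — V5:collider[blocks]; V4:chain[blocks] ⇒ blocked
  5. V1 → V6 ← V4 → V5 ← V2 — V6:collider[open]; V4:fork[blocks]; V5:collider[blocks] ⇒ blocked
  6. V1 → V6 ← V4 ← V2 — V6:collider[open]; V4:chain[blocks] ⇒ blocked
All paths are blocked; V1 ⊥ V2 | {V3, V4, V6, V7} holds.

Yes — V1 and V2 are d-separated given {V3, V4, V6, V7}.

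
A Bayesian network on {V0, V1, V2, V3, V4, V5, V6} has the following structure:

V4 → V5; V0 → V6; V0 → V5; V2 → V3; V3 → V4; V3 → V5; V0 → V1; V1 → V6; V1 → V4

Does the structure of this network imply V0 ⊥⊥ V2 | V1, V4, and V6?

Yes

Enumerating the 6 paths from V0 to V2 and testing each for blocking by {V1, V4, V6}:
  1. V0 → V6 ← V1 → V4 ← V3 ← V2 — V6:collider[open]; V1:fork[blocks]; V4:collider[open]; V3:chain[open] ⇒ blocked
  2. V0 → V6 ← V1 → V4 → V5 ← V3 ← V2 — V6:collider[open]; V1:fork[blocks]; V4:chain[blocks]; V5:collider[blocks]; V3:chain[open] ⇒ blocked
  3. V0 → V5 ← V3 ← V2 — V5:collider[blocks]; V3:chain[open] ⇒ blocked
  4. V0 → V5 ← V4 ← V3 ← V2 — V5:collider[blocks]; V4:chain[blocks]; V3:chain[open] ⇒ blocked
  5. V0 → V1 → V4 ← V3 ← V2 — V1:chain[blocks]; V4:collider[open]; V3:chain[open] ⇒ blocked
  6. V0 → V1 → V4 → V5 ← V3 ← V2 — V1:chain[blocks]; V4:chain[blocks]; V5:collider[blocks]; V3:chain[open] ⇒ blocked
All paths are blocked; V0 ⊥ V2 | {V1, V4, V6} holds.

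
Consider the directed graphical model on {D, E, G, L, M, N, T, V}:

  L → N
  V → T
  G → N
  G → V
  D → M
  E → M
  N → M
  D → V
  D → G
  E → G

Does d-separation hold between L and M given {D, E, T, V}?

No

4 paths connect L and M; each must be blocked for d-separation to hold:
Path 1: L → N ← G → V ← D → M
  N is a collider here and neither N nor any of its descendants is conditioned on, so the collider stays closed — the path is blocked at N.
Path 2: L → N ← G ← E → M
  N is a collider here and neither N nor any of its descendants is conditioned on, so the collider stays closed — the path is blocked at N.
Path 3: L → N ← G ← D → M
  N is a collider here and neither N nor any of its descendants is conditioned on, so the collider stays closed — the path is blocked at N.
Path 4: L → N → M
  N is a chain and N is not conditioned on — no node blocks this path, so it is active.
Since the path L → N → M is active, L and M are not d-separated given {D, E, T, V}.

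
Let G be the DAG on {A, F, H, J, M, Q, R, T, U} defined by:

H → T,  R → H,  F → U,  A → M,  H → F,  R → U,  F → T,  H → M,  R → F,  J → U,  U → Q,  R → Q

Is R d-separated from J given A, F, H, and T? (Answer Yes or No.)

5 paths connect R and J; each must be blocked for d-separation to hold:
  1. R → H → T ← F → U ← J — H:chain[blocks]; T:collider[open]; F:fork[blocks]; U:collider[blocks] ⇒ blocked
  2. R → H → F → U ← J — H:chain[blocks]; F:chain[blocks]; U:collider[blocks] ⇒ blocked
  3. R → Q ← U ← J — Q:collider[blocks]; U:chain[open] ⇒ blocked
  4. R → U ← J — U:collider[blocks] ⇒ blocked
  5. R → F → U ← J — F:chain[blocks]; U:collider[blocks] ⇒ blocked
Since every path is blocked, d-separation holds.

Yes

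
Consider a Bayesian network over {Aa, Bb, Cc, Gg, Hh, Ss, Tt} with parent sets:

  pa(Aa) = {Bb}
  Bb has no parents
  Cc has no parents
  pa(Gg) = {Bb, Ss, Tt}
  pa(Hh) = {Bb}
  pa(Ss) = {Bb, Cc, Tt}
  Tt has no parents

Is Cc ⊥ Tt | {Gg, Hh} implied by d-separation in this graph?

3 paths connect Cc and Tt; each must be blocked for d-separation to hold:
Path 1: Cc → Ss ← Tt
  Ss is a collider and its descendant Gg is conditioned on, which opens it — no node blocks this path, so it is active.
Path 2: Cc → Ss ← Bb → Gg ← Tt
  Ss is a collider and its descendant Gg is conditioned on, which opens it; Bb is a fork and Bb is not conditioned on; Gg is a collider and Gg is conditioned on, which opens it — no node blocks this path, so it is active.
Path 3: Cc → Ss → Gg ← Tt
  Ss is a chain and Ss is not conditioned on; Gg is a collider and Gg is conditioned on, which opens it — no node blocks this path, so it is active.
Since the path Cc → Ss ← Tt is active, Cc and Tt are not d-separated given {Gg, Hh}.

No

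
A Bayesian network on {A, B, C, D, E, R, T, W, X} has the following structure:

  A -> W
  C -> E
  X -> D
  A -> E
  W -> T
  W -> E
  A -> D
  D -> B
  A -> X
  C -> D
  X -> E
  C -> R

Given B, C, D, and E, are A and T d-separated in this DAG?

Enumerating the 6 paths from A to T and testing each for blocking by {B, C, D, E}:
Path 1: A → E ← W → T
  E is a collider and E is conditioned on, which opens it; W is a fork and W is not conditioned on — no node blocks this path, so it is active.
Path 2: A → D ← C → E ← W → T
  C is a fork here and C is conditioned on, so the path is blocked at C.
Path 3: A → D ← X → E ← W → T
  D is a collider and D is conditioned on, which opens it; X is a fork and X is not conditioned on; E is a collider and E is conditioned on, which opens it; W is a fork and W is not conditioned on — no node blocks this path, so it is active.
Path 4: A → W → T
  W is a chain and W is not conditioned on — no node blocks this path, so it is active.
Path 5: A → X → E ← W → T
  X is a chain and X is not conditioned on; E is a collider and E is conditioned on, which opens it; W is a fork and W is not conditioned on — no node blocks this path, so it is active.
Path 6: A → X → D ← C → E ← W → T
  C is a fork here and C is conditioned on, so the path is blocked at C.
At least one path is unblocked, so d-separation fails.

No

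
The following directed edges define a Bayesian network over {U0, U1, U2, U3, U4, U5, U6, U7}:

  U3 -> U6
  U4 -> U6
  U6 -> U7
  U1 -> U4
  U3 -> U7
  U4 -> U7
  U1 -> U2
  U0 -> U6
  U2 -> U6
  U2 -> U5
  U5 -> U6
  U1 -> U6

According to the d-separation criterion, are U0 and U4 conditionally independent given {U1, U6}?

No

There are 6 undirected paths between U0 and U4; checking each against the conditioning set {U1, U6}:
Path 1: U0 → U6 → U7 ← U4
  U6 is a chain here and U6 is conditioned on, so the path is blocked at U6.
Path 2: U0 → U6 ← U4
  U6 is a collider and U6 is conditioned on, which opens it — no node blocks this path, so it is active.
Path 3: U0 → U6 ← U2 ← U1 → U4
  U1 is a fork here and U1 is conditioned on, so the path is blocked at U1.
Path 4: U0 → U6 ← U5 ← U2 ← U1 → U4
  U1 is a fork here and U1 is conditioned on, so the path is blocked at U1.
Path 5: U0 → U6 ← U1 → U4
  U1 is a fork here and U1 is conditioned on, so the path is blocked at U1.
Path 6: U0 → U6 ← U3 → U7 ← U4
  U7 is a collider here and neither U7 nor any of its descendants is conditioned on, so the collider stays closed — the path is blocked at U7.
Because an active path exists, U0 and U4 are not d-separated.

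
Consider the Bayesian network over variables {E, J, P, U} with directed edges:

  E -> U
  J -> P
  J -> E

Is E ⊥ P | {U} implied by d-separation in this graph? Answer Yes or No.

No

There is one path between E and P:
Path 1: E ← J → P
  J is a fork and J is not conditioned on — no node blocks this path, so it is active.
Because an active path exists, E and P are not d-separated.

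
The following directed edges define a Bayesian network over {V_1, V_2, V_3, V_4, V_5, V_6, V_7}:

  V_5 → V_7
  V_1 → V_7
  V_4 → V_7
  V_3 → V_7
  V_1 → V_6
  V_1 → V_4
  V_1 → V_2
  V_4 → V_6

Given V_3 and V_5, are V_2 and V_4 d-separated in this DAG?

We examine all 3 paths between V_2 and V_4:
  1. V_2 ← V_1 → V_6 ← V_4 — V_1:fork[open]; V_6:collider[blocks] ⇒ blocked
  2. V_2 ← V_1 → V_7 ← V_4 — V_1:fork[open]; V_7:collider[blocks] ⇒ blocked
  3. V_2 ← V_1 → V_4 — V_1:fork[open] ⇒ active
At least one path is unblocked, so d-separation fails.

No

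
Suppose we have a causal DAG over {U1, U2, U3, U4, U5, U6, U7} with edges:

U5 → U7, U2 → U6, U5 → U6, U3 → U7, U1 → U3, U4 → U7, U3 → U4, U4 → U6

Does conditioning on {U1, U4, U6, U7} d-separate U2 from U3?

No

There are 4 undirected paths between U2 and U3; checking each against the conditioning set {U1, U4, U6, U7}:
  1. U2 → U6 ← U4 ← U3 — U6:collider[open]; U4:chain[blocks] ⇒ blocked
  2. U2 → U6 ← U4 → U7 ← U3 — U6:collider[open]; U4:fork[blocks]; U7:collider[open] ⇒ blocked
  3. U2 → U6 ← U5 → U7 ← U4 ← U3 — U6:collider[open]; U5:fork[open]; U7:collider[open]; U4:chain[blocks] ⇒ blocked
  4. U2 → U6 ← U5 → U7 ← U3 — U6:collider[open]; U5:fork[open]; U7:collider[open] ⇒ active
At least one path is unblocked, so d-separation fails.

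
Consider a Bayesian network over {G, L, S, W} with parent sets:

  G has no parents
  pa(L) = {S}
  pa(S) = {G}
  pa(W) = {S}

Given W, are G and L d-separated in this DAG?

No

Only one path connects G and L:
Path 1: G → S → L
  S is a chain and S is not conditioned on — no node blocks this path, so it is active.
Because an active path exists, G and L are not d-separated.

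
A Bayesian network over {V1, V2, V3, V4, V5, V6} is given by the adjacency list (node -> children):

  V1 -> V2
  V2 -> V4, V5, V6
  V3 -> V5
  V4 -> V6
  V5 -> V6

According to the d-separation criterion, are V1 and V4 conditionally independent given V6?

No

There are 3 undirected paths between V1 and V4; checking each against the conditioning set {V6}:
Path 1: V1 → V2 → V4
  V2 is a chain and V2 is not conditioned on — no node blocks this path, so it is active.
Path 2: V1 → V2 → V5 → V6 ← V4
  V2 is a chain and V2 is not conditioned on; V5 is a chain and V5 is not conditioned on; V6 is a collider and V6 is conditioned on, which opens it — no node blocks this path, so it is active.
Path 3: V1 → V2 → V6 ← V4
  V2 is a chain and V2 is not conditioned on; V6 is a collider and V6 is conditioned on, which opens it — no node blocks this path, so it is active.
Since the path V1 → V2 → V4 is active, V1 and V4 are not d-separated given {V6}.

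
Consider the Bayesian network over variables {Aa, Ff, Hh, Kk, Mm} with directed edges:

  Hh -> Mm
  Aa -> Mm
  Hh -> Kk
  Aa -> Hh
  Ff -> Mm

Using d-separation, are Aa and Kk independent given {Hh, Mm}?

Yes

Enumerating the 2 paths from Aa to Kk and testing each for blocking by {Hh, Mm}:
  1. Aa → Mm ← Hh → Kk — Mm:collider[open]; Hh:fork[blocks] ⇒ blocked
  2. Aa → Hh → Kk — Hh:chain[blocks] ⇒ blocked
Since every path is blocked, d-separation holds.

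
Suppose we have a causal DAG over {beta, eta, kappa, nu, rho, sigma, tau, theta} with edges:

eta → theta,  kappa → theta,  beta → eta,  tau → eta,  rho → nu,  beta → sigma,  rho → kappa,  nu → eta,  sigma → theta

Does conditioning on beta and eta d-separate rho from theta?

We examine all 3 paths between rho and theta:
Path 1: rho → kappa → theta
  kappa is a chain and kappa is not conditioned on — no node blocks this path, so it is active.
Path 2: rho → nu → eta → theta
  eta is a chain here and eta is conditioned on, so the path is blocked at eta.
Path 3: rho → nu → eta ← beta → sigma → theta
  beta is a fork here and beta is conditioned on, so the path is blocked at beta.
Since the path rho → kappa → theta is active, rho and theta are not d-separated given {beta, eta}.

No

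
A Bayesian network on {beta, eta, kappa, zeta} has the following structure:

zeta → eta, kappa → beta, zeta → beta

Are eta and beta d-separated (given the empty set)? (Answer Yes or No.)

There is one path between eta and beta:
  1. eta ← zeta → beta — zeta:fork[open] ⇒ active
Since the path eta ← zeta → beta is active, eta and beta are not d-separated given ∅.

No — eta and beta are not d-separated given ∅.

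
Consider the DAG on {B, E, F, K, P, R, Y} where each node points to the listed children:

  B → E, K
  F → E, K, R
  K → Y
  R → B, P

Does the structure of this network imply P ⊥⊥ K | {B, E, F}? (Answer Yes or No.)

Yes

Enumerating the 4 paths from P to K and testing each for blocking by {B, E, F}:
Path 1: P ← R ← F → K
  F is a fork here and F is conditioned on, so the path is blocked at F.
Path 2: P ← R ← F → E ← B → K
  F is a fork here and F is conditioned on, so the path is blocked at F.
Path 3: P ← R → B → K
  B is a chain here and B is conditioned on, so the path is blocked at B.
Path 4: P ← R → B → E ← F → K
  B is a chain here and B is conditioned on, so the path is blocked at B.
All paths are blocked; P ⊥ K | {B, E, F} holds.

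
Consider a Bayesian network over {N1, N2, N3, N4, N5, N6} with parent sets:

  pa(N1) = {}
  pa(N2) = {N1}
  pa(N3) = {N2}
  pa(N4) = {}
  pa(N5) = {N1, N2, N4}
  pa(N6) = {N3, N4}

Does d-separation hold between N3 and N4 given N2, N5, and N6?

Enumerating the 3 paths from N3 to N4 and testing each for blocking by {N2, N5, N6}:
Path 1: N3 ← N2 ← N1 → N5 ← N4
  N2 is a chain here and N2 is conditioned on, so the path is blocked at N2.
Path 2: N3 ← N2 → N5 ← N4
  N2 is a fork here and N2 is conditioned on, so the path is blocked at N2.
Path 3: N3 → N6 ← N4
  N6 is a collider and N6 is conditioned on, which opens it — no node blocks this path, so it is active.
Because an active path exists, N3 and N4 are not d-separated.

No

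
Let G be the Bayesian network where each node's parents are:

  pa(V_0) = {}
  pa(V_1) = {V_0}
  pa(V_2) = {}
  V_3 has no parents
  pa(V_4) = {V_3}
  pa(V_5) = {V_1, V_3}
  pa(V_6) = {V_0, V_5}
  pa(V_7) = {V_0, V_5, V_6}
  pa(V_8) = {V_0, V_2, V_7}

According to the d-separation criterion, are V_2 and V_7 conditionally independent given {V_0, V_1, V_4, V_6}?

Yes

There are 6 undirected paths between V_2 and V_7; checking each against the conditioning set {V_0, V_1, V_4, V_6}:
Path 1: V_2 → V_8 ← V_7
  V_8 is a collider here and neither V_8 nor any of its descendants is conditioned on, so the collider stays closed — the path is blocked at V_8.
Path 2: V_2 → V_8 ← V_0 → V_1 → V_5 → V_7
  V_8 is a collider here and neither V_8 nor any of its descendants is conditioned on, so the collider stays closed — the path is blocked at V_8.
Path 3: V_2 → V_8 ← V_0 → V_1 → V_5 → V_6 → V_7
  V_8 is a collider here and neither V_8 nor any of its descendants is conditioned on, so the collider stays closed — the path is blocked at V_8.
Path 4: V_2 → V_8 ← V_0 → V_7
  V_8 is a collider here and neither V_8 nor any of its descendants is conditioned on, so the collider stays closed — the path is blocked at V_8.
Path 5: V_2 → V_8 ← V_0 → V_6 → V_7
  V_8 is a collider here and neither V_8 nor any of its descendants is conditioned on, so the collider stays closed — the path is blocked at V_8.
Path 6: V_2 → V_8 ← V_0 → V_6 ← V_5 → V_7
  V_8 is a collider here and neither V_8 nor any of its descendants is conditioned on, so the collider stays closed — the path is blocked at V_8.
Since every path is blocked, d-separation holds.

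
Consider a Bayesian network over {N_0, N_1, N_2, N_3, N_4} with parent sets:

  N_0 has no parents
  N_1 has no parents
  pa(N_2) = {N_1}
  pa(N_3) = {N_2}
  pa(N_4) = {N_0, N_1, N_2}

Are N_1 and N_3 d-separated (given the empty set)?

2 paths connect N_1 and N_3; each must be blocked for d-separation to hold:
  1. N_1 → N_2 → N_3 — N_2:chain[open] ⇒ active
  2. N_1 → N_4 ← N_2 → N_3 — N_4:collider[blocks]; N_2:fork[open] ⇒ blocked
Because an active path exists, N_1 and N_3 are not d-separated.

No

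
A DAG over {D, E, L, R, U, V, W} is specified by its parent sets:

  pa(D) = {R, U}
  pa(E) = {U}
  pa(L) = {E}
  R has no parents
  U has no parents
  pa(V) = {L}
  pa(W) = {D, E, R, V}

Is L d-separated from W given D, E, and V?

There are 4 undirected paths between L and W; checking each against the conditioning set {D, E, V}:
  1. L ← E ← U → D ← R → W — E:chain[blocks]; U:fork[open]; D:collider[open]; R:fork[open] ⇒ blocked
  2. L ← E ← U → D → W — E:chain[blocks]; U:fork[open]; D:chain[blocks] ⇒ blocked
  3. L ← E → W — E:fork[blocks] ⇒ blocked
  4. L → V → W — V:chain[blocks] ⇒ blocked
Since every path is blocked, d-separation holds.

Yes — L and W are d-separated given {D, E, V}.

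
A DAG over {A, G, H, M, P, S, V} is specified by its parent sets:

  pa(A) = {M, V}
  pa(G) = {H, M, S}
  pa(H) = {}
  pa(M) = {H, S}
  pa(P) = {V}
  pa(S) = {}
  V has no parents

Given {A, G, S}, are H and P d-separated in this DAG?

No

Enumerating the 3 paths from H to P and testing each for blocking by {A, G, S}:
Path 1: H → M → A ← V → P
  M is a chain and M is not conditioned on; A is a collider and A is conditioned on, which opens it; V is a fork and V is not conditioned on — no node blocks this path, so it is active.
Path 2: H → G ← S → M → A ← V → P
  S is a fork here and S is conditioned on, so the path is blocked at S.
Path 3: H → G ← M → A ← V → P
  G is a collider and G is conditioned on, which opens it; M is a fork and M is not conditioned on; A is a collider and A is conditioned on, which opens it; V is a fork and V is not conditioned on — no node blocks this path, so it is active.
Because an active path exists, H and P are not d-separated.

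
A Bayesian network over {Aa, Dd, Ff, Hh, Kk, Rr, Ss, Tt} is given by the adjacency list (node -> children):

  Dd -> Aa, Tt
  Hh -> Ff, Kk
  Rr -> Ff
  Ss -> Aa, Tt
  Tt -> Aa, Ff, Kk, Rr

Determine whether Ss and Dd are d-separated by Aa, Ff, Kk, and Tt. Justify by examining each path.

No

There are 4 undirected paths between Ss and Dd; checking each against the conditioning set {Aa, Ff, Kk, Tt}:
Path 1: Ss → Aa ← Tt ← Dd
  Tt is a chain here and Tt is conditioned on, so the path is blocked at Tt.
Path 2: Ss → Aa ← Dd
  Aa is a collider and Aa is conditioned on, which opens it — no node blocks this path, so it is active.
Path 3: Ss → Tt → Aa ← Dd
  Tt is a chain here and Tt is conditioned on, so the path is blocked at Tt.
Path 4: Ss → Tt ← Dd
  Tt is a collider and Tt is conditioned on, which opens it — no node blocks this path, so it is active.
At least one path is unblocked, so d-separation fails.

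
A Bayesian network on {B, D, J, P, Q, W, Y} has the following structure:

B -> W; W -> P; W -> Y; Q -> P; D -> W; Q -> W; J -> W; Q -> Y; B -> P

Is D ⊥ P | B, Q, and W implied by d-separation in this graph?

We examine all 4 paths between D and P:
Path 1: D → W → Y ← Q → P
  W is a chain here and W is conditioned on, so the path is blocked at W.
Path 2: D → W ← Q → P
  Q is a fork here and Q is conditioned on, so the path is blocked at Q.
Path 3: D → W → P
  W is a chain here and W is conditioned on, so the path is blocked at W.
Path 4: D → W ← B → P
  B is a fork here and B is conditioned on, so the path is blocked at B.
All paths are blocked; D ⊥ P | {B, Q, W} holds.

Yes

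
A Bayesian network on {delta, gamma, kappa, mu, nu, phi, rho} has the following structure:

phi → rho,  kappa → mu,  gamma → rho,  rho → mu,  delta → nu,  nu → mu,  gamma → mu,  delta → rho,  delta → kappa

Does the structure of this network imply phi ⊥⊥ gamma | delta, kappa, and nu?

There are 4 undirected paths between phi and gamma; checking each against the conditioning set {delta, kappa, nu}:
Path 1: phi → rho ← delta → nu → mu ← gamma
  rho is a collider here and neither rho nor any of its descendants is conditioned on, so the collider stays closed — the path is blocked at rho.
Path 2: phi → rho ← delta → kappa → mu ← gamma
  rho is a collider here and neither rho nor any of its descendants is conditioned on, so the collider stays closed — the path is blocked at rho.
Path 3: phi → rho → mu ← gamma
  mu is a collider here and neither mu nor any of its descendants is conditioned on, so the collider stays closed — the path is blocked at mu.
Path 4: phi → rho ← gamma
  rho is a collider here and neither rho nor any of its descendants is conditioned on, so the collider stays closed — the path is blocked at rho.
Since every path is blocked, d-separation holds.

Yes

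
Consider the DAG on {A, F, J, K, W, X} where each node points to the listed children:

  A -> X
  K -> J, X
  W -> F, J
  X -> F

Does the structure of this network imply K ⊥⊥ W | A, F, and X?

We examine all 2 paths between K and W:
Path 1: K → X → F ← W
  X is a chain here and X is conditioned on, so the path is blocked at X.
Path 2: K → J ← W
  J is a collider here and neither J nor any of its descendants is conditioned on, so the collider stays closed — the path is blocked at J.
All paths are blocked; K ⊥ W | {A, F, X} holds.

Yes — K and W are d-separated given {A, F, X}.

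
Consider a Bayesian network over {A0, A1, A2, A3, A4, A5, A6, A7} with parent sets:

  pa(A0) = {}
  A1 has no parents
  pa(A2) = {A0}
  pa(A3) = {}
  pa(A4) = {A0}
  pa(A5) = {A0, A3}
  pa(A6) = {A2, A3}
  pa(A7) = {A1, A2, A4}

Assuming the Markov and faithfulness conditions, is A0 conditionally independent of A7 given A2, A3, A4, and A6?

Yes

There are 3 undirected paths between A0 and A7; checking each against the conditioning set {A2, A3, A4, A6}:
Path 1: A0 → A4 → A7
  A4 is a chain here and A4 is conditioned on, so the path is blocked at A4.
Path 2: A0 → A5 ← A3 → A6 ← A2 → A7
  A5 is a collider here and neither A5 nor any of its descendants is conditioned on, so the collider stays closed — the path is blocked at A5.
Path 3: A0 → A2 → A7
  A2 is a chain here and A2 is conditioned on, so the path is blocked at A2.
Every path is blocked, so A0 and A7 are d-separated given {A2, A3, A4, A6}.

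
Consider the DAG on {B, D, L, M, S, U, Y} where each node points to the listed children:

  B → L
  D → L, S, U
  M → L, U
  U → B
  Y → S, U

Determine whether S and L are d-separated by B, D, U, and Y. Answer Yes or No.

6 paths connect S and L; each must be blocked for d-separation to hold:
Path 1: S ← Y → U → B → L
  Y is a fork here and Y is conditioned on, so the path is blocked at Y.
Path 2: S ← Y → U ← M → L
  Y is a fork here and Y is conditioned on, so the path is blocked at Y.
Path 3: S ← Y → U ← D → L
  Y is a fork here and Y is conditioned on, so the path is blocked at Y.
Path 4: S ← D → L
  D is a fork here and D is conditioned on, so the path is blocked at D.
Path 5: S ← D → U → B → L
  D is a fork here and D is conditioned on, so the path is blocked at D.
Path 6: S ← D → U ← M → L
  D is a fork here and D is conditioned on, so the path is blocked at D.
Every path is blocked, so S and L are d-separated given {B, D, U, Y}.

Yes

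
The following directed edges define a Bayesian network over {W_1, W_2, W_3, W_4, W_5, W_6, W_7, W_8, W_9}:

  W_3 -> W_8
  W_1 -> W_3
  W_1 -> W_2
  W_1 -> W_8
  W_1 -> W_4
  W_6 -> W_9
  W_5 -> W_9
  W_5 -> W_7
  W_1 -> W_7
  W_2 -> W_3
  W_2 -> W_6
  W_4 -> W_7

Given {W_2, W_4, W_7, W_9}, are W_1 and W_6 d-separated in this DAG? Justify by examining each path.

No

Enumerating the 5 paths from W_1 to W_6 and testing each for blocking by {W_2, W_4, W_7, W_9}:
  1. W_1 → W_2 → W_6 — W_2:chain[blocks] ⇒ blocked
  2. W_1 → W_4 → W_7 ← W_5 → W_9 ← W_6 — W_4:chain[blocks]; W_7:collider[open]; W_5:fork[open]; W_9:collider[open] ⇒ blocked
  3. W_1 → W_7 ← W_5 → W_9 ← W_6 — W_7:collider[open]; W_5:fork[open]; W_9:collider[open] ⇒ active
  4. W_1 → W_8 ← W_3 ← W_2 → W_6 — W_8:collider[blocks]; W_3:chain[open]; W_2:fork[blocks] ⇒ blocked
  5. W_1 → W_3 ← W_2 → W_6 — W_3:collider[blocks]; W_2:fork[blocks] ⇒ blocked
Since the path W_1 → W_7 ← W_5 → W_9 ← W_6 is active, W_1 and W_6 are not d-separated given {W_2, W_4, W_7, W_9}.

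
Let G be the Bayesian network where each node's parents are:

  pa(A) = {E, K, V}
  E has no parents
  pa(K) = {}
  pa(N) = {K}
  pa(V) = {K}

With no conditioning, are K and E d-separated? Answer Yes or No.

Yes

Enumerating the 2 paths from K to E and testing each for blocking by ∅:
Path 1: K → A ← E
  A is a collider here and neither A nor any of its descendants is conditioned on, so the collider stays closed — the path is blocked at A.
Path 2: K → V → A ← E
  A is a collider here and neither A nor any of its descendants is conditioned on, so the collider stays closed — the path is blocked at A.
Since every path is blocked, d-separation holds.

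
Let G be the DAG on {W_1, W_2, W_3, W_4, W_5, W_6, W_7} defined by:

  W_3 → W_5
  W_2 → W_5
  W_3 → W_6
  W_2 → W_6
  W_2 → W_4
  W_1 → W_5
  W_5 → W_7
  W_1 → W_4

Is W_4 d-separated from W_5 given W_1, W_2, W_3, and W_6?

We examine all 3 paths between W_4 and W_5:
  1. W_4 ← W_2 → W_5 — W_2:fork[blocks] ⇒ blocked
  2. W_4 ← W_2 → W_6 ← W_3 → W_5 — W_2:fork[blocks]; W_6:collider[open]; W_3:fork[blocks] ⇒ blocked
  3. W_4 ← W_1 → W_5 — W_1:fork[blocks] ⇒ blocked
All paths are blocked; W_4 ⊥ W_5 | {W_1, W_2, W_3, W_6} holds.

Yes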